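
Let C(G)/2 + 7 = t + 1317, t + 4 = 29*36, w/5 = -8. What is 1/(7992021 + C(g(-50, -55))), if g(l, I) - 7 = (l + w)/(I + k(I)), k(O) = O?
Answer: 1/7996721 ≈ 1.2505e-7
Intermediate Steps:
w = -40 (w = 5*(-8) = -40)
t = 1040 (t = -4 + 29*36 = -4 + 1044 = 1040)
g(l, I) = 7 + (-40 + l)/(2*I) (g(l, I) = 7 + (l - 40)/(I + I) = 7 + (-40 + l)/((2*I)) = 7 + (-40 + l)*(1/(2*I)) = 7 + (-40 + l)/(2*I))
C(G) = 4700 (C(G) = -14 + 2*(1040 + 1317) = -14 + 2*2357 = -14 + 4714 = 4700)
1/(7992021 + C(g(-50, -55))) = 1/(7992021 + 4700) = 1/7996721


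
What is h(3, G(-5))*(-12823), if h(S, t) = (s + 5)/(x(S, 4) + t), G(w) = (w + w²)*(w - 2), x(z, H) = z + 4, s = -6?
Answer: -12823/133 ≈ -96.414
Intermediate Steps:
x(z, H) = 4 + z
G(w) = (-2 + w)*(w + w²) (G(w) = (w + w²)*(-2 + w) = (-2 + w)*(w + w²))
h(S, t) = -1/(4 + S + t) (h(S, t) = (-6 + 5)/((4 + S) + t) = -1/(4 + S + t))
h(3, G(-5))*(-12823) = -1/(4 + 3 - 5*(-2 + (-5)² - 1*(-5)))*(-12823) = -1/(4 + 3 - 5*(-2 + 25 + 5))*(-12823) = -1/(4 + 3 - 5*28)*(-12823) = -1/(4 + 3 - 140)*(-12823) = -1/(-133)*(-12823) = -1*(-1/133)*(-12823) = (1/133)*(-12823) = -12823/133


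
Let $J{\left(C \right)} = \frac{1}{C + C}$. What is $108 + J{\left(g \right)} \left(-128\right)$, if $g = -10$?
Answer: $\frac{572}{5} \approx 114.4$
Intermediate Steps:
$J{\left(C \right)} = \frac{1}{2 C}$
$108 + J{\left(g \right)} \left(-128\right) = 108 + \frac{1}{2 \left(-10\right)} \left(-128\right) = 108 + \frac{1}{2} \left(- \frac{1}{10}\right) \left(-128\right) = 108 - - \frac{32}{5} = 108 + \frac{32}{5} = \frac{572}{5}$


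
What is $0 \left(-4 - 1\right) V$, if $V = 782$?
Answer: $0$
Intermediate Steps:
$0 \left(-4 - 1\right) V = 0 \left(-4 - 1\right) 782 = 0 \left(-5\right) 782 = 0 \cdot 782 = 0$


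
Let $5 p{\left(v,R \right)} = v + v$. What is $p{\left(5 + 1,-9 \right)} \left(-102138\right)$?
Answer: $- \frac{1225656}{5} \approx -2.4513 \cdot 10^{5}$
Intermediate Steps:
$p{\left(v,R \right)} = \frac{2 v}{5}$ ($p{\left(v,R \right)} = \frac{v + v}{5} = \frac{2 v}{5}$)
$p{\left(5 + 1,-9 \right)} \left(-102138\right) = \frac{2 \left(5 + 1\right)}{5} \left(-102138\right) = \frac{2}{5} \cdot 6 \left(-102138\right) = \frac{12}{5} \left(-102138\right) = - \frac{1225656}{5}$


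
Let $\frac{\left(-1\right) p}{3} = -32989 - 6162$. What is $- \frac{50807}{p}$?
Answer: $- \frac{1081}{2499} \approx -0.43257$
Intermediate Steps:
$p = 117453$ ($p = - 3 \left(-32989 - 6162\right) = \left(-3\right) \left(-39151\right) = 117453$)
$- \frac{50807}{p} = - \frac{50807}{117453} = \left(-50807\right) \frac{1}{117453} = - \frac{1081}{2499}$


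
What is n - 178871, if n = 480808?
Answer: 301937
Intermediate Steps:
n - 178871 = 480808 - 178871 = 301937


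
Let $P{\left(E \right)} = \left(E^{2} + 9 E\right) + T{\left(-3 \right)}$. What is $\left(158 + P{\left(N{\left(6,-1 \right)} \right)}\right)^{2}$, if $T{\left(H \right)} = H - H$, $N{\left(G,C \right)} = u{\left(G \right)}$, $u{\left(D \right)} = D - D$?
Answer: $24964$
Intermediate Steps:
$u{\left(D \right)} = 0$
$N{\left(G,C \right)} = 0$
$T{\left(H \right)} = 0$
$P{\left(E \right)} = E^{2} + 9 E$ ($P{\left(E \right)} = \left(E^{2} + 9 E\right) + 0 = E^{2} + 9 E$)
$\left(158 + P{\left(N{\left(6,-1 \right)} \right)}\right)^{2} = \left(158 + 0 \left(9 + 0\right)\right)^{2} = \left(158 + 0 \cdot 9\right)^{2} = \left(158 + 0\right)^{2} = 158^{2} = 24964$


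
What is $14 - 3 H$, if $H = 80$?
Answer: $-226$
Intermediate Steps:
$14 - 3 H = 14 - 240 = -226$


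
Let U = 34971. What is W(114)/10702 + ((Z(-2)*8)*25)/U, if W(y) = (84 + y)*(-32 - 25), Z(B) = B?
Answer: -199481753/187129821 ≈ -1.0660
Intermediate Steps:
W(y) = -4788 - 57*y (W(y) = (84 + y)*(-57) = -4788 - 57*y)
W(114)/10702 + ((Z(-2)*8)*25)/U = (-4788 - 57*114)/10702 + (-2*8*25)/34971 = (-4788 - 6498)*(1/10702) - 16*25*(1/34971) = -11286*1/10702 - 400*1/34971 = -5643/5351 - 400/34971 = -199481753/187129821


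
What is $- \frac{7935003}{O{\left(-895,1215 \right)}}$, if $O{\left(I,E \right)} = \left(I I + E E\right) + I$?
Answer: $- \frac{2645001}{758785} \approx -3.4858$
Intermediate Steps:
$O{\left(I,E \right)} = I + E^{2} + I^{2}$ ($O{\left(I,E \right)} = \left(I^{2} + E^{2}\right) + I = \left(E^{2} + I^{2}\right) + I = I + E^{2} + I^{2}$)
$- \frac{7935003}{O{\left(-895,1215 \right)}} = - \frac{7935003}{-895 + 1215^{2} + \left(-895\right)^{2}} = - \frac{7935003}{-895 + 1476225 + 801025} = - \frac{7935003}{2276355} = \left(-7935003\right) \frac{1}{2276355} = - \frac{2645001}{758785}$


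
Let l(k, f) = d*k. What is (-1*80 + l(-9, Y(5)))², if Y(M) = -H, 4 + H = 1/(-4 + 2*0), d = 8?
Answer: 23104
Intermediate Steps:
H = -17/4 (H = -4 + 1/(-4 + 2*0) = -4 + 1/(-4 + 0) = -4 + 1/(-4) = -4 - ¼ = -17/4 ≈ -4.2500)
Y(M) = 17/4 (Y(M) = -1*(-17/4) = 17/4)
l(k, f) = 8*k
(-1*80 + l(-9, Y(5)))² = (-1*80 + 8*(-9))² = (-80 - 72)² = (-152)² = 23104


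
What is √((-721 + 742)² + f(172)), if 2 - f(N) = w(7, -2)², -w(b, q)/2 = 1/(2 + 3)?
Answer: √11071/5 ≈ 21.044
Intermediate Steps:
w(b, q) = -⅖ (w(b, q) = -2/(2 + 3) = -2/5 = -2*⅕ = -⅖)
f(N) = 46/25 (f(N) = 2 - (-⅖)² = 2 - 1*4/25 = 2 - 4/25 = 46/25)
√((-721 + 742)² + f(172)) = √((-721 + 742)² + 46/25) = √(21² + 46/25) = √(441 + 46/25) = √(11071/25) = √11071/5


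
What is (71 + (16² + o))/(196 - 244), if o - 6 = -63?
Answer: -45/8 ≈ -5.6250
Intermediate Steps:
o = -57 (o = 6 - 63 = -57)
(71 + (16² + o))/(196 - 244) = (71 + (16² - 57))/(196 - 244) = (71 + (256 - 57))/(-48) = (71 + 199)*(-1/48) = 270*(-1/48) = -45/8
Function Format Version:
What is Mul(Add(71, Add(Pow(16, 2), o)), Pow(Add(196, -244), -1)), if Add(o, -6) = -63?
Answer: Rational(-45, 8) ≈ -5.6250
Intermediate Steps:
o = -57 (o = Add(6, -63) = -57)
Mul(Add(71, Add(Pow(16, 2), o)), Pow(Add(196, -244), -1)) = Mul(Add(71, Add(Pow(16, 2), -57)), Pow(Add(196, -244), -1)) = Mul(Add(71, Add(256, -57)), Pow(-48, -1)) = Mul(Add(71, 199), Rational(-1, 48)) = Mul(270, Rational(-1, 48)) = Rational(-45, 8)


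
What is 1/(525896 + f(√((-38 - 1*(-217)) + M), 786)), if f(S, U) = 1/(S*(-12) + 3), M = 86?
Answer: 20063458293/10551292460877839 + 12*√265/10551292460877839 ≈ 1.9015e-6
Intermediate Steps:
f(S, U) = 1/(3 - 12*S) (f(S, U) = 1/(-12*S + 3) = 1/(3 - 12*S))
1/(525896 + f(√((-38 - 1*(-217)) + M), 786)) = 1/(525896 - 1/(-3 + 12*√((-38 - 1*(-217)) + 86))) = 1/(525896 - 1/(-3 + 12*√((-38 + 217) + 86))) = 1/(525896 - 1/(-3 + 12*√(179 + 86))) = 1/(525896 - 1/(-3 + 12*√265))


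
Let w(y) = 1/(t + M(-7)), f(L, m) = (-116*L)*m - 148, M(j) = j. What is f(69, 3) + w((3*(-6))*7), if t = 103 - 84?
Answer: -289919/12 ≈ -24160.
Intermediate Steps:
t = 19
f(L, m) = -148 - 116*L*m (f(L, m) = -116*L*m - 148 = -148 - 116*L*m)
w(y) = 1/12 (w(y) = 1/(19 - 7) = 1/12)
f(69, 3) + w((3*(-6))*7) = (-148 - 116*69*3) + 1/12 = (-148 - 24012) + 1/12 = -24160 + 1/12 = -289919/12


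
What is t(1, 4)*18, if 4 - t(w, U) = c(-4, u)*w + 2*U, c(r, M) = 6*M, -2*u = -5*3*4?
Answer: -3312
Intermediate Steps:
u = 30 (u = -(-5*3)*4/2 = -(-15)*4/2 = -½*(-60) = 30)
t(w, U) = 4 - 180*w - 2*U (t(w, U) = 4 - ((6*30)*w + 2*U) = 4 - (180*w + 2*U) = 4 - (2*U + 180*w) = 4 + (-180*w - 2*U) = 4 - 180*w - 2*U)
t(1, 4)*18 = (4 - 180*1 - 2*4)*18 = (4 - 180 - 8)*18 = -184*18 = -3312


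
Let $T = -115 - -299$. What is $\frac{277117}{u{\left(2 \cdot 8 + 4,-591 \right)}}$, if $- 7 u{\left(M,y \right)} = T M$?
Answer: $- \frac{1939819}{3680} \approx -527.13$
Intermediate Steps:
$T = 184$ ($T = -115 + 299 = 184$)
$u{\left(M,y \right)} = - \frac{184 M}{7}$
$\frac{277117}{u{\left(2 \cdot 8 + 4,-591 \right)}} = \frac{277117}{\left(- \frac{184}{7}\right) \left(2 \cdot 8 + 4\right)} = \frac{277117}{\left(- \frac{184}{7}\right) \left(16 + 4\right)} = \frac{277117}{\left(- \frac{184}{7}\right) 20} = \frac{277117}{- \frac{3680}{7}} = 277117 \left(- \frac{7}{3680}\right) = - \frac{1939819}{3680}$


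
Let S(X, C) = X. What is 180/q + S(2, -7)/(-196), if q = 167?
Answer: 17473/16366 ≈ 1.0676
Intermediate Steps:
180/q + S(2, -7)/(-196) = 180/167 + 2/(-196) = 180*(1/167) + 2*(-1/196) = 180/167 - 1/98 = 17473/16366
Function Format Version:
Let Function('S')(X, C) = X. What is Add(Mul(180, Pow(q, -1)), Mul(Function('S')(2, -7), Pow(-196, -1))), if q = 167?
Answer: Rational(17473, 16366) ≈ 1.0676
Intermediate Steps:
Add(Mul(180, Pow(q, -1)), Mul(Function('S')(2, -7), Pow(-196, -1))) = Add(Mul(180, Pow(167, -1)), Mul(2, Pow(-196, -1))) = Add(Mul(180, Rational(1, 167)), Mul(2, Rational(-1, 196))) = Add(Rational(180, 167), Rational(-1, 98)) = Rational(17473, 16366)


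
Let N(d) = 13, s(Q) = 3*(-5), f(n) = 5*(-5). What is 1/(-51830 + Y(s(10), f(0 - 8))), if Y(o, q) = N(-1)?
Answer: -1/51817 ≈ -1.9299e-5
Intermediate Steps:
f(n) = -25
s(Q) = -15
Y(o, q) = 13
1/(-51830 + Y(s(10), f(0 - 8))) = 1/(-51830 + 13) = 1/(-51817) = -1/51817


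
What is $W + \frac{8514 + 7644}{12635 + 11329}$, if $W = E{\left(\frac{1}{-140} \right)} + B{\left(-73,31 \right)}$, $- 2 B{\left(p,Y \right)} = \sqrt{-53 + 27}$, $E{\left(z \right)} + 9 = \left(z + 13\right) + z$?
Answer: $\frac{325709}{69895} - \frac{i \sqrt{26}}{2} \approx 4.66 - 2.5495 i$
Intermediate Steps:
$E{\left(z \right)} = 4 + 2 z$ ($E{\left(z \right)} = -9 + \left(\left(z + 13\right) + z\right) = -9 + \left(\left(13 + z\right) + z\right) = -9 + \left(13 + 2 z\right) = 4 + 2 z$)
$B{\left(p,Y \right)} = - \frac{i \sqrt{26}}{2}$ ($B{\left(p,Y \right)} = - \frac{\sqrt{-53 + 27}}{2} = - \frac{\sqrt{-26}}{2} = - \frac{i \sqrt{26}}{2}$)
$W = \frac{279}{70} - \frac{i \sqrt{26}}{2}$ ($W = \left(4 + \frac{2}{-140}\right) - \frac{i \sqrt{26}}{2} = \left(4 + 2 \left(- \frac{1}{140}\right)\right) - \frac{i \sqrt{26}}{2} = \left(4 - \frac{1}{70}\right) - \frac{i \sqrt{26}}{2} = \frac{279}{70} - \frac{i \sqrt{26}}{2} \approx 3.9857 - 2.5495 i$)
$W + \frac{8514 + 7644}{12635 + 11329} = \left(\frac{279}{70} - \frac{i \sqrt{26}}{2}\right) + \frac{8514 + 7644}{12635 + 11329} = \left(\frac{279}{70} - \frac{i \sqrt{26}}{2}\right) + \frac{16158}{23964} = \left(\frac{279}{70} - \frac{i \sqrt{26}}{2}\right) + 16158 \cdot \frac{1}{23964} = \left(\frac{279}{70} - \frac{i \sqrt{26}}{2}\right) + \frac{2693}{3994} = \frac{325709}{69895} - \frac{i \sqrt{26}}{2}$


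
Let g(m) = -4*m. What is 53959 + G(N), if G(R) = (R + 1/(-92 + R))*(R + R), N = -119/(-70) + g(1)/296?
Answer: 7714669151851/142957825 ≈ 53965.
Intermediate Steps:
N = 312/185 (N = -119/(-70) - 4*1/296 = -119*(-1/70) - 4*1/296 = 17/10 - 1/74 = 312/185 ≈ 1.6865)
G(R) = 2*R*(R + 1/(-92 + R)) (G(R) = (R + 1/(-92 + R))*(2*R) = 2*R*(R + 1/(-92 + R)))
53959 + G(N) = 53959 + 2*(312/185)*(1 + (312/185)**2 - 92*312/185)/(-92 + 312/185) = 53959 + 2*(312/185)*(1 + 97344/34225 - 28704/185)/(-16708/185) = 53959 + 2*(312/185)*(-185/16708)*(-5178671/34225) = 53959 + 807872676/142957825 = 7714669151851/142957825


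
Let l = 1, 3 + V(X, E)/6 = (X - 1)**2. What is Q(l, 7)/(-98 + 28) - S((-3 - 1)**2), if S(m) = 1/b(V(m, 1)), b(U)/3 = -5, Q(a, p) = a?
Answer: 11/210 ≈ 0.052381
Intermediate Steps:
V(X, E) = -18 + 6*(-1 + X)**2 (V(X, E) = -18 + 6*(X - 1)**2 = -18 + 6*(-1 + X)**2)
b(U) = -15 (b(U) = 3*(-5) = -15)
S(m) = -1/15 (S(m) = 1/(-15) = -1/15)
Q(l, 7)/(-98 + 28) - S((-3 - 1)**2) = 1/(-98 + 28) - 1*(-1/15) = 1/(-70) + 1/15 = -1/70*1 + 1/15 = -1/70 + 1/15 = 11/210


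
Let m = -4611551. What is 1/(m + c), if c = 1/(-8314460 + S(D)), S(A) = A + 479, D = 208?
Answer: -8313773/38339388191924 ≈ -2.1685e-7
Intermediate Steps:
S(A) = 479 + A
c = -1/8313773 (c = 1/(-8314460 + (479 + 208)) = 1/(-8314460 + 687) = 1/(-8313773) = -1/8313773 ≈ -1.2028e-7)
1/(m + c) = 1/(-4611551 - 1/8313773) = 1/(-38339388191924/8313773) = -8313773/38339388191924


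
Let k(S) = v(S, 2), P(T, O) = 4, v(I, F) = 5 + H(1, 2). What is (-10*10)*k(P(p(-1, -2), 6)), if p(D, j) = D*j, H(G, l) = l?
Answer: -700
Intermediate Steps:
v(I, F) = 7 (v(I, F) = 5 + 2 = 7)
k(S) = 7
(-10*10)*k(P(p(-1, -2), 6)) = -10*10*7 = -100*7 = -700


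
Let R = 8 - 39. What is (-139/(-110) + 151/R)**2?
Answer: 151314601/11628100 ≈ 13.013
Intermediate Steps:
R = -31
(-139/(-110) + 151/R)**2 = (-139/(-110) + 151/(-31))**2 = (-139*(-1/110) + 151*(-1/31))**2 = (139/110 - 151/31)**2 = (-12301/3410)**2 = 151314601/11628100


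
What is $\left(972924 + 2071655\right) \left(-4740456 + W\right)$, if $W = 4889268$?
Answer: $453069890148$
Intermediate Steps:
$\left(972924 + 2071655\right) \left(-4740456 + W\right) = \left(972924 + 2071655\right) \left(-4740456 + 4889268\right) = 3044579 \cdot 148812 = 453069890148$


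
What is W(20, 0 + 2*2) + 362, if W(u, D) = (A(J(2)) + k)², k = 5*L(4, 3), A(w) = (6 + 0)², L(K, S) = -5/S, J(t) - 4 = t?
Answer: 10147/9 ≈ 1127.4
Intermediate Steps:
J(t) = 4 + t
A(w) = 36 (A(w) = 6² = 36)
k = -25/3 (k = 5*(-5/3) = -25/3 ≈ -8.3333)
W(u, D) = 6889/9 (W(u, D) = (36 - 25/3)² = (83/3)² = 6889/9)
W(20, 0 + 2*2) + 362 = 6889/9 + 362 = 10147/9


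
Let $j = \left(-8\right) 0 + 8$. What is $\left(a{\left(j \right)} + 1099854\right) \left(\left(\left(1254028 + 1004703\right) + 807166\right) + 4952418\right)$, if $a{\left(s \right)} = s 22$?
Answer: $8820387049450$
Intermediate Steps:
$j = 8$ ($j = 0 + 8 = 8$)
$a{\left(s \right)} = 22 s$
$\left(a{\left(j \right)} + 1099854\right) \left(\left(\left(1254028 + 1004703\right) + 807166\right) + 4952418\right) = \left(22 \cdot 8 + 1099854\right) \left(\left(\left(1254028 + 1004703\right) + 807166\right) + 4952418\right) = \left(176 + 1099854\right) \left(\left(2258731 + 807166\right) + 4952418\right) = 1100030 \left(3065897 + 4952418\right) = 1100030 \cdot 8018315 = 8820387049450$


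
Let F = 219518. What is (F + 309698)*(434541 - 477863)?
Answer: -22926695552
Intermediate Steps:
(F + 309698)*(434541 - 477863) = (219518 + 309698)*(434541 - 477863) = 529216*(-43322) = -22926695552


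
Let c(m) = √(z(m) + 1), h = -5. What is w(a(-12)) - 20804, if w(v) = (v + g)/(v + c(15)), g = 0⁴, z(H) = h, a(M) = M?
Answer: -769712/37 + 6*I/37 ≈ -20803.0 + 0.16216*I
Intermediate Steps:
z(H) = -5
c(m) = 2*I (c(m) = √(-5 + 1) = √(-4) = 2*I)
g = 0
w(v) = v/(v + 2*I) (w(v) = (v + 0)/(v + 2*I) = v/(v + 2*I))
w(a(-12)) - 20804 = -12*(-12 - 2*I)/148 - 20804 = -3*(-12 - 2*I)/37 - 20804 = -20804 - 3*(-12 - 2*I)/37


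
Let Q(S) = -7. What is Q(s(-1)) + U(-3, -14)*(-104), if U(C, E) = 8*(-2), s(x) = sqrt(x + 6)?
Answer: 1657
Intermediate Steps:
s(x) = sqrt(6 + x)
U(C, E) = -16
Q(s(-1)) + U(-3, -14)*(-104) = -7 - 16*(-104) = -7 + 1664 = 1657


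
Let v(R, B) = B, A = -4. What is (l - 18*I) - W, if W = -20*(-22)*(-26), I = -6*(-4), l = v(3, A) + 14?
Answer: 11018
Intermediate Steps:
l = 10 (l = -4 + 14 = 10)
I = 24
W = -11440 (W = 440*(-26) = -11440)
(l - 18*I) - W = (10 - 18*24) - 1*(-11440) = (10 - 432) + 11440 = -422 + 11440 = 11018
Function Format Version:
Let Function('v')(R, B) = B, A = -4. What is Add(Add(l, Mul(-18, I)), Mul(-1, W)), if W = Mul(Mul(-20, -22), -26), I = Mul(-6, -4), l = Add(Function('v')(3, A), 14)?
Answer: 11018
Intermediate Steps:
l = 10 (l = Add(-4, 14) = 10)
I = 24
W = -11440 (W = Mul(440, -26) = -11440)
Add(Add(l, Mul(-18, I)), Mul(-1, W)) = Add(Add(10, Mul(-18, 24)), Mul(-1, -11440)) = Add(Add(10, -432), 11440) = Add(-422, 11440) = 11018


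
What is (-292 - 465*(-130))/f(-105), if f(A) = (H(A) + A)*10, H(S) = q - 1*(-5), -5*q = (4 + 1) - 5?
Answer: -30079/500 ≈ -60.158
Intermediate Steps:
q = 0 (q = -((4 + 1) - 5)/5 = -(5 - 5)/5 = -1/5*0 = 0)
H(S) = 5 (H(S) = 0 - 1*(-5) = 0 + 5 = 5)
f(A) = 50 + 10*A (f(A) = (5 + A)*10 = 50 + 10*A)
(-292 - 465*(-130))/f(-105) = (-292 - 465*(-130))/(50 + 10*(-105)) = (-292 + 60450)/(50 - 1050) = 60158/(-1000) = 60158*(-1/1000) = -30079/500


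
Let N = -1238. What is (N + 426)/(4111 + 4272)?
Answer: -812/8383 ≈ -0.096863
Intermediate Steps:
(N + 426)/(4111 + 4272) = (-1238 + 426)/(4111 + 4272) = -812/8383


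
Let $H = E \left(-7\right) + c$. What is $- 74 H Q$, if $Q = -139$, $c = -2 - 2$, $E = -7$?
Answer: $462870$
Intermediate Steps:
$c = -4$
$H = 45$ ($H = \left(-7\right) \left(-7\right) - 4 = 49 - 4 = 45$)
$- 74 H Q = \left(-74\right) 45 \left(-139\right) = \left(-3330\right) \left(-139\right) = 462870$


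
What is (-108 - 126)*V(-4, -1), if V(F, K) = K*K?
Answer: -234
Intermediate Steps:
V(F, K) = K**2
(-108 - 126)*V(-4, -1) = (-108 - 126)*(-1)**2 = -234*1 = -234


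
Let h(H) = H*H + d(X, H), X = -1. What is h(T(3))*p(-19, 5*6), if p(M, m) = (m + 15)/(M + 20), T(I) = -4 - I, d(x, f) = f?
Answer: 1890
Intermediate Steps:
h(H) = H + H² (h(H) = H*H + H = H² + H = H + H²)
p(M, m) = (15 + m)/(20 + M)
h(T(3))*p(-19, 5*6) = ((-4 - 1*3)*(1 + (-4 - 1*3)))*((15 + 5*6)/(20 - 19)) = ((-4 - 3)*(1 + (-4 - 3)))*((15 + 30)/1) = (-7*(1 - 7))*(1*45) = -7*(-6)*45 = 42*45 = 1890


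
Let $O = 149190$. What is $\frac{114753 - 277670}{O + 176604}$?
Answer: $- \frac{162917}{325794} \approx -0.50006$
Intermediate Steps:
$\frac{114753 - 277670}{O + 176604} = \frac{114753 - 277670}{149190 + 176604} = - \frac{162917}{325794}$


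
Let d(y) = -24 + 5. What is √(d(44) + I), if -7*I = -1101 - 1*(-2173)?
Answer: I*√8435/7 ≈ 13.12*I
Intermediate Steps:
d(y) = -19
I = -1072/7 (I = -(-1101 - 1*(-2173))/7 = -(-1101 + 2173)/7 = -⅐*1072 = -1072/7 ≈ -153.14)
√(d(44) + I) = √(-19 - 1072/7) = √(-1205/7) = I*√8435/7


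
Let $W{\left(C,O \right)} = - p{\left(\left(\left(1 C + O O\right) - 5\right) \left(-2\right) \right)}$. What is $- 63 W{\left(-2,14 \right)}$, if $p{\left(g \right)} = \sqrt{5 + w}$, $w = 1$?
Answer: $63 \sqrt{6} \approx 154.32$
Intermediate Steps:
$p{\left(g \right)} = \sqrt{6}$ ($p{\left(g \right)} = \sqrt{5 + 1} = \sqrt{6}$)
$W{\left(C,O \right)} = - \sqrt{6}$
$- 63 W{\left(-2,14 \right)} = - 63 \left(- \sqrt{6}\right) = 63 \sqrt{6}$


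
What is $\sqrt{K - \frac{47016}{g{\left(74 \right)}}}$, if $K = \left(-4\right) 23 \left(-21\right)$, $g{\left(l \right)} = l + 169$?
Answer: $\frac{2 \sqrt{35205}}{9} \approx 41.696$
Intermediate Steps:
$g{\left(l \right)} = 169 + l$
$K = 1932$ ($K = \left(-92\right) \left(-21\right) = 1932$)
$\sqrt{K - \frac{47016}{g{\left(74 \right)}}} = \sqrt{1932 - \frac{47016}{169 + 74}} = \sqrt{1932 - \frac{47016}{243}} = \sqrt{1932 - \frac{5224}{27}} = \sqrt{\frac{46940}{27}} = \frac{2 \sqrt{35205}}{9}$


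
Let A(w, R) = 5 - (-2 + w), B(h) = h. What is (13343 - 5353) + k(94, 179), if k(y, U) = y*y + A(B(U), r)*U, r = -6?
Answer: -13962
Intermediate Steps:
A(w, R) = 7 - w (A(w, R) = 5 + (2 - w) = 7 - w)
k(y, U) = y**2 + U*(7 - U) (k(y, U) = y*y + (7 - U)*U = y**2 + U*(7 - U))
(13343 - 5353) + k(94, 179) = (13343 - 5353) + (94**2 - 1*179*(-7 + 179)) = 7990 + (8836 - 1*179*172) = 7990 + (8836 - 30788) = 7990 - 21952 = -13962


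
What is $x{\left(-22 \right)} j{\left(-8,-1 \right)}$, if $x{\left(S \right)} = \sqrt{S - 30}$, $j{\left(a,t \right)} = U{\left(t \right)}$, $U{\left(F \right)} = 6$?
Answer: $12 i \sqrt{13} \approx 43.267 i$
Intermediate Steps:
$j{\left(a,t \right)} = 6$
$x{\left(S \right)} = \sqrt{-30 + S}$
$x{\left(-22 \right)} j{\left(-8,-1 \right)} = \sqrt{-30 - 22} \cdot 6 = \sqrt{-52} \cdot 6 = 2 i \sqrt{13} \cdot 6 = 12 i \sqrt{13}$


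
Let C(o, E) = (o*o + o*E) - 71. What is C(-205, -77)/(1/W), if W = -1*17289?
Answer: -998249571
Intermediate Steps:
W = -17289
C(o, E) = -71 + o**2 + E*o (C(o, E) = (o**2 + E*o) - 71 = -71 + o**2 + E*o)
C(-205, -77)/(1/W) = (-71 + (-205)**2 - 77*(-205))/(1/(-17289)) = (-71 + 42025 + 15785)/(-1/17289) = 57739*(-17289) = -998249571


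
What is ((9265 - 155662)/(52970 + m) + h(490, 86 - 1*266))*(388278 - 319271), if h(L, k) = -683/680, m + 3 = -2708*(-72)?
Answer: -18555639266203/168601240 ≈ -1.1006e+5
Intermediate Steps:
m = 194973 (m = -3 - 2708*(-72) = -3 + 194976 = 194973)
h(L, k) = -683/680 (h(L, k) = -683*1/680 = -683/680)
((9265 - 155662)/(52970 + m) + h(490, 86 - 1*266))*(388278 - 319271) = ((9265 - 155662)/(52970 + 194973) - 683/680)*(388278 - 319271) = (-146397/247943 - 683/680)*69007 = -268895029/168601240*69007 = -18555639266203/168601240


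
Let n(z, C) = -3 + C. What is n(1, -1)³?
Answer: -64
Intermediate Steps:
n(1, -1)³ = (-3 - 1)³ = (-4)³ = -64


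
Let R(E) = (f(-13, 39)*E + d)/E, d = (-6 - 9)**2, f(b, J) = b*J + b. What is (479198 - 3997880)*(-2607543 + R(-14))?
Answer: 64239006182487/7 ≈ 9.1770e+12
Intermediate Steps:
f(b, J) = b + J*b (f(b, J) = J*b + b = b + J*b)
d = 225 (d = (-15)**2 = 225)
R(E) = (225 - 520*E)/E (R(E) = ((-13*(1 + 39))*E + 225)/E = ((-13*40)*E + 225)/E = (-520*E + 225)/E = (225 - 520*E)/E)
(479198 - 3997880)*(-2607543 + R(-14)) = (479198 - 3997880)*(-2607543 + (-520 + 225/(-14))) = -3518682*(-2607543 + (-520 + 225*(-1/14))) = -3518682*(-2607543 + (-520 - 225/14)) = -3518682*(-2607543 - 7505/14) = -3518682*(-36513107/14) = 64239006182487/7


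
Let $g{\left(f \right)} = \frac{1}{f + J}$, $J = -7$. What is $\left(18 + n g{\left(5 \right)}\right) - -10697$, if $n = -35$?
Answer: $\frac{21465}{2} \approx 10733.0$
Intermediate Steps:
$g{\left(f \right)} = \frac{1}{-7 + f}$ ($g{\left(f \right)} = \frac{1}{f - 7} = \frac{1}{-7 + f}$)
$\left(18 + n g{\left(5 \right)}\right) - -10697 = \left(18 - \frac{35}{-7 + 5}\right) - -10697 = \left(18 - \frac{35}{-2}\right) + 10697 = \left(18 - - \frac{35}{2}\right) + 10697 = \left(18 + \frac{35}{2}\right) + 10697 = \frac{71}{2} + 10697 = \frac{21465}{2}$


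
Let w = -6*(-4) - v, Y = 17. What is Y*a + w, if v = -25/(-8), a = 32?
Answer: 4519/8 ≈ 564.88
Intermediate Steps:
v = 25/8 (v = -25*(-⅛) = 25/8 ≈ 3.1250)
w = 167/8 (w = -6*(-4) - 1*25/8 = 24 - 25/8 = 167/8 ≈ 20.875)
Y*a + w = 17*32 + 167/8 = 544 + 167/8 = 4519/8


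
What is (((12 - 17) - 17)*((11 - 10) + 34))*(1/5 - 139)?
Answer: 106876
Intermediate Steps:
(((12 - 17) - 17)*((11 - 10) + 34))*(1/5 - 139) = ((-5 - 17)*(1 + 34))*(⅕ - 139) = -22*35*(-694/5) = -770*(-694/5) = 106876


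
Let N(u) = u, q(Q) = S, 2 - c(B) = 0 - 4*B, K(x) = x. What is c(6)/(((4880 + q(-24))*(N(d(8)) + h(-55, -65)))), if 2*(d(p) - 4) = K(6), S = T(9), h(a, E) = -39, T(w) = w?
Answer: -13/78224 ≈ -0.00016619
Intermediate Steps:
c(B) = 2 + 4*B (c(B) = 2 - (0 - 4*B) = 2 - (-4)*B = 2 + 4*B)
S = 9
d(p) = 7 (d(p) = 4 + (½)*6 = 4 + 3 = 7)
q(Q) = 9
c(6)/(((4880 + q(-24))*(N(d(8)) + h(-55, -65)))) = (2 + 4*6)/(((4880 + 9)*(7 - 39))) = (2 + 24)/((4889*(-32))) = 26/(-156448) = 26*(-1/156448) = -13/78224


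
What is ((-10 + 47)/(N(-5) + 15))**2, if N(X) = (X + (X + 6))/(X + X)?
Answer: 34225/5929 ≈ 5.7725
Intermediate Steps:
N(X) = (6 + 2*X)/(2*X) (N(X) = (X + (6 + X))/((2*X)) = (6 + 2*X)*(1/(2*X)) = (6 + 2*X)/(2*X))
((-10 + 47)/(N(-5) + 15))**2 = ((-10 + 47)/((3 - 5)/(-5) + 15))**2 = (37/(-1/5*(-2) + 15))**2 = (37/(2/5 + 15))**2 = (37/(77/5))**2 = (37*(5/77))**2 = (185/77)**2 = 34225/5929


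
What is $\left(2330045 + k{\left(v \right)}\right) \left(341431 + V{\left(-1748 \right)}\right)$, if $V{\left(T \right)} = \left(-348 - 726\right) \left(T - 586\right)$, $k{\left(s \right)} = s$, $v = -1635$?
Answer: $6631653956270$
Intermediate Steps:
$V{\left(T \right)} = 629364 - 1074 T$ ($V{\left(T \right)} = - 1074 \left(-586 + T\right) = 629364 - 1074 T$)
$\left(2330045 + k{\left(v \right)}\right) \left(341431 + V{\left(-1748 \right)}\right) = \left(2330045 - 1635\right) \left(341431 + \left(629364 - -1877352\right)\right) = 2328410 \left(341431 + \left(629364 + 1877352\right)\right) = 2328410 \left(341431 + 2506716\right) = 2328410 \cdot 2848147 = 6631653956270$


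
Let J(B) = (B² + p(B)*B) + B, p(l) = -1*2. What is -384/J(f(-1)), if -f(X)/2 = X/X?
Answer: -64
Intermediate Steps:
f(X) = -2 (f(X) = -2*X/X = -2*1 = -2)
p(l) = -2
J(B) = B² - B (J(B) = (B² - 2*B) + B = B² - B)
-384/J(f(-1)) = -384*(-1/(2*(-1 - 2))) = -384/((-2*(-3))) = -384/6 = -384*⅙ = -64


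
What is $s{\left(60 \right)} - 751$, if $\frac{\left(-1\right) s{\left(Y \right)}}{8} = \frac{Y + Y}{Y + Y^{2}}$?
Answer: $- \frac{45827}{61} \approx -751.26$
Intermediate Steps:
$s{\left(Y \right)} = - \frac{16 Y}{Y + Y^{2}}$ ($s{\left(Y \right)} = - 8 \frac{Y + Y}{Y + Y^{2}} = - 8 \frac{2 Y}{Y + Y^{2}} = - \frac{16 Y}{Y + Y^{2}}$)
$s{\left(60 \right)} - 751 = - \frac{16}{1 + 60} - 751 = - \frac{16}{61} - 751 = - \frac{45827}{61}$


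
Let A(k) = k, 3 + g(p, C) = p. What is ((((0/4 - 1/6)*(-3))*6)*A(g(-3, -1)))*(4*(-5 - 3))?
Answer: 576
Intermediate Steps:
g(p, C) = -3 + p
((((0/4 - 1/6)*(-3))*6)*A(g(-3, -1)))*(4*(-5 - 3)) = ((((0/4 - 1/6)*(-3))*6)*(-3 - 3))*(4*(-5 - 3)) = ((((0*(1/4) - 1*1/6)*(-3))*6)*(-6))*(4*(-8)) = ((((0 - 1/6)*(-3))*6)*(-6))*(-32) = ((-1/6*(-3)*6)*(-6))*(-32) = (((1/2)*6)*(-6))*(-32) = (3*(-6))*(-32) = -18*(-32) = 576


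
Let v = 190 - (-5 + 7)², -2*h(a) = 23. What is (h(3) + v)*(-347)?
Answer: -121103/2 ≈ -60552.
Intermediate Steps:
h(a) = -23/2 (h(a) = -½*23 = -23/2)
v = 186 (v = 190 - 1*2² = 190 - 1*4 = 190 - 4 = 186)
(h(3) + v)*(-347) = (-23/2 + 186)*(-347) = (349/2)*(-347) = -121103/2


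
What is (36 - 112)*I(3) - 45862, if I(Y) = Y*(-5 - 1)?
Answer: -44494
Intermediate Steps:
I(Y) = -6*Y (I(Y) = Y*(-6) = -6*Y)
(36 - 112)*I(3) - 45862 = (36 - 112)*(-6*3) - 45862 = -76*(-18) - 45862 = 1368 - 45862 = -44494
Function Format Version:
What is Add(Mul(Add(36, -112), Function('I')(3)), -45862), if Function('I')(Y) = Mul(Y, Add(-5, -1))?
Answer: -44494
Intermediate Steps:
Function('I')(Y) = Mul(-6, Y) (Function('I')(Y) = Mul(Y, -6) = Mul(-6, Y))
Add(Mul(Add(36, -112), Function('I')(3)), -45862) = Add(Mul(Add(36, -112), Mul(-6, 3)), -45862) = Add(Mul(-76, -18), -45862) = Add(1368, -45862) = -44494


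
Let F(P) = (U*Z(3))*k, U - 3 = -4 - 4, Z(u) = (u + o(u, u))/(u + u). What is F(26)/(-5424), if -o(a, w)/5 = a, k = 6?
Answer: -5/452 ≈ -0.011062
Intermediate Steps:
o(a, w) = -5*a
Z(u) = -2 (Z(u) = (u - 5*u)/(u + u) = (-4*u)/((2*u)) = (-4*u)*(1/(2*u)) = -2)
U = -5 (U = 3 + (-4 - 4) = 3 - 8 = -5)
F(P) = 60 (F(P) = -5*(-2)*6 = 10*6 = 60)
F(26)/(-5424) = 60/(-5424) = 60*(-1/5424) = -5/452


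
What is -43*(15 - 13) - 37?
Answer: -123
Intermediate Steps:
-43*(15 - 13) - 37 = -43*2 - 37 = -86 - 37 = -123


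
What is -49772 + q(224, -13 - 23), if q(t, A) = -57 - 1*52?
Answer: -49881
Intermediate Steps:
q(t, A) = -109 (q(t, A) = -57 - 52 = -109)
-49772 + q(224, -13 - 23) = -49772 - 109 = -49881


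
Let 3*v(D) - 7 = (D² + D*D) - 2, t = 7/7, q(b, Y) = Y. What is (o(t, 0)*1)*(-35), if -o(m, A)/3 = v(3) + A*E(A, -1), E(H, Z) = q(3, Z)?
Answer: 805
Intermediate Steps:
E(H, Z) = Z
t = 1 (t = 7*(⅐) = 1)
v(D) = 5/3 + 2*D²/3 (v(D) = 7/3 + ((D² + D*D) - 2)/3 = 7/3 + ((D² + D²) - 2)/3 = 7/3 + (2*D² - 2)/3 = 7/3 + (-2 + 2*D²)/3 = 7/3 + (-⅔ + 2*D²/3) = 5/3 + 2*D²/3)
o(m, A) = -23 + 3*A (o(m, A) = -3*((5/3 + (⅔)*3²) + A*(-1)) = -3*((5/3 + (⅔)*9) - A) = -3*((5/3 + 6) - A) = -3*(23/3 - A) = -23 + 3*A)
(o(t, 0)*1)*(-35) = ((-23 + 3*0)*1)*(-35) = ((-23 + 0)*1)*(-35) = -23*1*(-35) = -23*(-35) = 805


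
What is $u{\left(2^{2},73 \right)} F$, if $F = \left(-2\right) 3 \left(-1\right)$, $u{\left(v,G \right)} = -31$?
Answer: $-186$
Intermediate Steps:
$F = 6$ ($F = \left(-6\right) \left(-1\right) = 6$)
$u{\left(2^{2},73 \right)} F = \left(-31\right) 6 = -186$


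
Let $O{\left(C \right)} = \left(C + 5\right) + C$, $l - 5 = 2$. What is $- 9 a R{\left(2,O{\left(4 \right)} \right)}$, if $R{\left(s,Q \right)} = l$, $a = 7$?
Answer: $-441$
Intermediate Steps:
$l = 7$ ($l = 5 + 2 = 7$)
$O{\left(C \right)} = 5 + 2 C$ ($O{\left(C \right)} = \left(5 + C\right) + C = 5 + 2 C$)
$R{\left(s,Q \right)} = 7$
$- 9 a R{\left(2,O{\left(4 \right)} \right)} = \left(-9\right) 7 \cdot 7 = \left(-63\right) 7 = -441$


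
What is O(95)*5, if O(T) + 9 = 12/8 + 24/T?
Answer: -1377/38 ≈ -36.237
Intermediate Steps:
O(T) = -15/2 + 24/T (O(T) = -9 + (12/8 + 24/T) = -9 + (12*(⅛) + 24/T) = -9 + (3/2 + 24/T) = -15/2 + 24/T)
O(95)*5 = (-15/2 + 24/95)*5 = -1377/190*5 = -1377/38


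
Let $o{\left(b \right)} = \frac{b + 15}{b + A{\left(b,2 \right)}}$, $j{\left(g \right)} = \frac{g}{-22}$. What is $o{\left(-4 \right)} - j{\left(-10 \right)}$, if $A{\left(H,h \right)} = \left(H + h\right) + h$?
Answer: $- \frac{141}{44} \approx -3.2045$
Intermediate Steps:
$j{\left(g \right)} = - \frac{g}{22}$ ($j{\left(g \right)} = g \left(- \frac{1}{22}\right) = - \frac{g}{22}$)
$A{\left(H,h \right)} = H + 2 h$
$o{\left(b \right)} = \frac{15 + b}{4 + 2 b}$ ($o{\left(b \right)} = \frac{b + 15}{b + \left(b + 2 \cdot 2\right)} = \frac{15 + b}{b + \left(b + 4\right)} = \frac{15 + b}{b + \left(4 + b\right)} = \frac{15 + b}{4 + 2 b}$)
$o{\left(-4 \right)} - j{\left(-10 \right)} = \frac{15 - 4}{2 \left(2 - 4\right)} - \left(- \frac{1}{22}\right) \left(-10\right) = \frac{1}{2} \frac{1}{-2} \cdot 11 - \frac{5}{11} = \frac{1}{2} \left(- \frac{1}{2}\right) 11 - \frac{5}{11} = - \frac{11}{4} - \frac{5}{11} = - \frac{141}{44}$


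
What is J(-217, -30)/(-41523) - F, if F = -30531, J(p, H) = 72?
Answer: 422579547/13841 ≈ 30531.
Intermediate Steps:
J(-217, -30)/(-41523) - F = 72/(-41523) - 1*(-30531) = 72*(-1/41523) + 30531 = -24/13841 + 30531 = 422579547/13841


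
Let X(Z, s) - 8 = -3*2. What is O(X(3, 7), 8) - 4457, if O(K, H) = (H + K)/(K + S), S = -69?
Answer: -298629/67 ≈ -4457.1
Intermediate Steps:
X(Z, s) = 2 (X(Z, s) = 8 - 3*2 = 8 - 6 = 2)
O(K, H) = (H + K)/(-69 + K) (O(K, H) = (H + K)/(K - 69) = (H + K)/(-69 + K))
O(X(3, 7), 8) - 4457 = (8 + 2)/(-69 + 2) - 4457 = 10/(-67) - 4457 = -1/67*10 - 4457 = -10/67 - 4457 = -298629/67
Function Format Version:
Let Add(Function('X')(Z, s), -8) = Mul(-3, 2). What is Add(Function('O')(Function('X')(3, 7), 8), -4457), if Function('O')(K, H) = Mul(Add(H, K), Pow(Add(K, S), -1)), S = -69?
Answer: Rational(-298629, 67) ≈ -4457.1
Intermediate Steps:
Function('X')(Z, s) = 2 (Function('X')(Z, s) = Add(8, Mul(-3, 2)) = Add(8, -6) = 2)
Function('O')(K, H) = Mul(Pow(Add(-69, K), -1), Add(H, K)) (Function('O')(K, H) = Mul(Add(H, K), Pow(Add(K, -69), -1)) = Mul(Add(H, K), Pow(Add(-69, K), -1)) = Mul(Pow(Add(-69, K), -1), Add(H, K)))
Add(Function('O')(Function('X')(3, 7), 8), -4457) = Add(Mul(Pow(Add(-69, 2), -1), Add(8, 2)), -4457) = Add(Mul(Pow(-67, -1), 10), -4457) = Add(Mul(Rational(-1, 67), 10), -4457) = Add(Rational(-10, 67), -4457) = Rational(-298629, 67)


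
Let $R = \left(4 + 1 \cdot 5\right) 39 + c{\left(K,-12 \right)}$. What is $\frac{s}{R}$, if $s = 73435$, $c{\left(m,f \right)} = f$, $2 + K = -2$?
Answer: $\frac{73435}{339} \approx 216.62$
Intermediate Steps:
$K = -4$ ($K = -2 - 2 = -4$)
$R = 339$ ($R = \left(4 + 1 \cdot 5\right) 39 - 12 = \left(4 + 5\right) 39 - 12 = 9 \cdot 39 - 12 = 351 - 12 = 339$)
$\frac{s}{R} = \frac{73435}{339}$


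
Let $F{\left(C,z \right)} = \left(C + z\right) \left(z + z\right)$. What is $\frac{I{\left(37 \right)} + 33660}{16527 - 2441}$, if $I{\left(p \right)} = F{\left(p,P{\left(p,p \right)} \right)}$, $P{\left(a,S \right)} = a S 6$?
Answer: $\frac{67790544}{7043} \approx 9625.2$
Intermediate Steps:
$P{\left(a,S \right)} = 6 S a$ ($P{\left(a,S \right)} = S a 6 = 6 S a$)
$F{\left(C,z \right)} = 2 z \left(C + z\right)$ ($F{\left(C,z \right)} = \left(C + z\right) 2 z = 2 z \left(C + z\right)$)
$I{\left(p \right)} = 12 p^{2} \left(p + 6 p^{2}\right)$ ($I{\left(p \right)} = 2 \cdot 6 p p \left(p + 6 p p\right) = 2 \cdot 6 p^{2} \left(p + 6 p^{2}\right) = 12 p^{2} \left(p + 6 p^{2}\right)$)
$\frac{I{\left(37 \right)} + 33660}{16527 - 2441} = \frac{37^{3} \left(12 + 72 \cdot 37\right) + 33660}{16527 - 2441} = \frac{50653 \left(12 + 2664\right) + 33660}{14086} = \left(50653 \cdot 2676 + 33660\right) \frac{1}{14086} = \left(135547428 + 33660\right) \frac{1}{14086} = 135581088 \cdot \frac{1}{14086} = \frac{67790544}{7043}$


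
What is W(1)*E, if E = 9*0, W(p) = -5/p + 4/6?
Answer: 0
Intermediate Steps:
W(p) = ⅔ - 5/p (W(p) = -5/p + 4*(⅙) = -5/p + ⅔ = ⅔ - 5/p)
E = 0
W(1)*E = (⅔ - 5/1)*0 = (⅔ - 5*1)*0 = (⅔ - 5)*0 = -13/3*0 = 0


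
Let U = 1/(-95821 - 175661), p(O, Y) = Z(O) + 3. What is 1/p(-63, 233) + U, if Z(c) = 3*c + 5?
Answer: -271663/49138242 ≈ -0.0055285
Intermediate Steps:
Z(c) = 5 + 3*c
p(O, Y) = 8 + 3*O (p(O, Y) = (5 + 3*O) + 3 = 8 + 3*O)
U = -1/271482 (U = 1/(-271482) = -1/271482 ≈ -3.6835e-6)
1/p(-63, 233) + U = 1/(8 + 3*(-63)) - 1/271482 = 1/(8 - 189) - 1/271482 = 1/(-181) - 1/271482 = -1/181 - 1/271482 = -271663/49138242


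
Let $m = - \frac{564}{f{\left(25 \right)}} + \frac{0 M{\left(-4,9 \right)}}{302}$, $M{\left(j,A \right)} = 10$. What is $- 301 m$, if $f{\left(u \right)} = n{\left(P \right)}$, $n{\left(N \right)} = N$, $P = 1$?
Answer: $169764$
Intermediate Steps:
$f{\left(u \right)} = 1$
$m = -564$ ($m = - \frac{564}{1} + \frac{0 \cdot 10}{302} = \left(-564\right) 1 + 0 \cdot \frac{1}{302} = -564 + 0 = -564$)
$- 301 m = \left(-301\right) \left(-564\right) = 169764$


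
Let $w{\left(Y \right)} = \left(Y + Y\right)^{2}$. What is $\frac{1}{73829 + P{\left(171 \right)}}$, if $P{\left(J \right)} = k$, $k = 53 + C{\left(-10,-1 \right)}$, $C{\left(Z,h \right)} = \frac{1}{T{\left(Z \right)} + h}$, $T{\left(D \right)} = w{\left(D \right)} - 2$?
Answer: $\frac{397}{29331155} \approx 1.3535 \cdot 10^{-5}$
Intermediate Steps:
$w{\left(Y \right)} = 4 Y^{2}$ ($w{\left(Y \right)} = \left(2 Y\right)^{2} = 4 Y^{2}$)
$T{\left(D \right)} = -2 + 4 D^{2}$ ($T{\left(D \right)} = 4 D^{2} - 2 = -2 + 4 D^{2}$)
$C{\left(Z,h \right)} = \frac{1}{-2 + h + 4 Z^{2}}$ ($C{\left(Z,h \right)} = \frac{1}{\left(-2 + 4 Z^{2}\right) + h} = \frac{1}{-2 + h + 4 Z^{2}}$)
$k = \frac{21042}{397}$ ($k = 53 + \frac{1}{-2 - 1 + 4 \left(-10\right)^{2}} = 53 + \frac{1}{-2 - 1 + 4 \cdot 100} = 53 + \frac{1}{-2 - 1 + 400} = 53 + \frac{1}{397} = \frac{21042}{397} \approx 53.003$)
$P{\left(J \right)} = \frac{21042}{397}$
$\frac{1}{73829 + P{\left(171 \right)}} = \frac{1}{73829 + \frac{21042}{397}} = \frac{1}{\frac{29331155}{397}} = \frac{397}{29331155}$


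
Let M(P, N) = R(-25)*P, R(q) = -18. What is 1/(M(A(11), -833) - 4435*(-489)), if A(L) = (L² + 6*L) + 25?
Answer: 1/2164899 ≈ 4.6192e-7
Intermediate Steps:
A(L) = 25 + L² + 6*L
M(P, N) = -18*P
1/(M(A(11), -833) - 4435*(-489)) = 1/(-18*(25 + 11² + 6*11) - 4435*(-489)) = 1/(-18*(25 + 121 + 66) + 2168715) = 1/(-18*212 + 2168715) = 1/(-3816 + 2168715) = 1/2164899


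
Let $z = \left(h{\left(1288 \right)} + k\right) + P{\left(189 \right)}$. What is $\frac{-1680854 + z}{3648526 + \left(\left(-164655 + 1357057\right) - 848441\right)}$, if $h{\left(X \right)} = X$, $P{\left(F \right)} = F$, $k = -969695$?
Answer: $- \frac{883024}{1330829} \approx -0.66351$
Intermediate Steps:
$z = -968218$ ($z = \left(1288 - 969695\right) + 189 = -968407 + 189 = -968218$)
$\frac{-1680854 + z}{3648526 + \left(\left(-164655 + 1357057\right) - 848441\right)} = \frac{-1680854 - 968218}{3648526 + \left(\left(-164655 + 1357057\right) - 848441\right)} = - \frac{2649072}{3648526 + \left(1192402 - 848441\right)} = - \frac{2649072}{3648526 + 343961} = - \frac{2649072}{3992487} = \left(-2649072\right) \frac{1}{3992487} = - \frac{883024}{1330829}$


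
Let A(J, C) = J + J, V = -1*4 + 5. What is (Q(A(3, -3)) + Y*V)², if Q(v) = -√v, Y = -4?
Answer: (4 + √6)² ≈ 41.596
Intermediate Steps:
V = 1 (V = -4 + 5 = 1)
A(J, C) = 2*J
(Q(A(3, -3)) + Y*V)² = (-√(2*3) - 4*1)² = (-√6 - 4)² = (-4 - √6)²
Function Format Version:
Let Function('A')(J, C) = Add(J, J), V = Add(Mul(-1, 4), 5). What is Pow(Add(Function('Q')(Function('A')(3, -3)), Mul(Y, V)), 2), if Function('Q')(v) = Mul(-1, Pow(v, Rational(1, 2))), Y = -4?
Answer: Pow(Add(4, Pow(6, Rational(1, 2))), 2) ≈ 41.596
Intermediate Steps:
V = 1 (V = Add(-4, 5) = 1)
Function('A')(J, C) = Mul(2, J)
Pow(Add(Function('Q')(Function('A')(3, -3)), Mul(Y, V)), 2) = Pow(Add(Mul(-1, Pow(Mul(2, 3), Rational(1, 2))), Mul(-4, 1)), 2) = Pow(Add(Mul(-1, Pow(6, Rational(1, 2))), -4), 2) = Pow(Add(-4, Mul(-1, Pow(6, Rational(1, 2)))), 2)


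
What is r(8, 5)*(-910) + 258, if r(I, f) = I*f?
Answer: -36142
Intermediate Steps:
r(8, 5)*(-910) + 258 = (8*5)*(-910) + 258 = 40*(-910) + 258 = -36400 + 258 = -36142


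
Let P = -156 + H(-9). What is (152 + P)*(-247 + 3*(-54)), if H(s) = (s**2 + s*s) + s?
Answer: -60941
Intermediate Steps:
H(s) = s + 2*s**2 (H(s) = (s**2 + s**2) + s = 2*s**2 + s = s + 2*s**2)
P = -3 (P = -156 - 9*(1 + 2*(-9)) = -156 - 9*(1 - 18) = -156 - 9*(-17) = -156 + 153 = -3)
(152 + P)*(-247 + 3*(-54)) = (152 - 3)*(-247 + 3*(-54)) = 149*(-247 - 162) = 149*(-409) = -60941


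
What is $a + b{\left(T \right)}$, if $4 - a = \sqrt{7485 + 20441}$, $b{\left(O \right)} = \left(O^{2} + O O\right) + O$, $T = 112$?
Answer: $25204 - \sqrt{27926} \approx 25037.0$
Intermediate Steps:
$b{\left(O \right)} = O + 2 O^{2}$ ($b{\left(O \right)} = \left(O^{2} + O^{2}\right) + O = 2 O^{2} + O = O + 2 O^{2}$)
$a = 4 - \sqrt{27926}$ ($a = 4 - \sqrt{7485 + 20441} = 4 - \sqrt{27926} \approx -163.11$)
$a + b{\left(T \right)} = \left(4 - \sqrt{27926}\right) + 112 \left(1 + 2 \cdot 112\right) = \left(4 - \sqrt{27926}\right) + 112 \left(1 + 224\right) = \left(4 - \sqrt{27926}\right) + 112 \cdot 225 = \left(4 - \sqrt{27926}\right) + 25200 = 25204 - \sqrt{27926}$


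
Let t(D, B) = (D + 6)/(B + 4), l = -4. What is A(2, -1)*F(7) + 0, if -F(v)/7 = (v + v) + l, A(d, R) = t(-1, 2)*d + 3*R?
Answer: 280/3 ≈ 93.333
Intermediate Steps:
t(D, B) = (6 + D)/(4 + B)
A(d, R) = 3*R + 5*d/6 (A(d, R) = ((6 - 1)/(4 + 2))*d + 3*R = (5/6)*d + 3*R = ((⅙)*5)*d + 3*R = 5*d/6 + 3*R = 3*R + 5*d/6)
F(v) = 28 - 14*v (F(v) = -7*((v + v) - 4) = -7*(2*v - 4) = -7*(-4 + 2*v) = 28 - 14*v)
A(2, -1)*F(7) + 0 = (3*(-1) + (⅚)*2)*(28 - 14*7) + 0 = (-3 + 5/3)*(28 - 98) + 0 = -4/3*(-70) + 0 = 280/3 + 0 = 280/3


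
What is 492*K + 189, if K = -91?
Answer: -44583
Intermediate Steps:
492*K + 189 = 492*(-91) + 189 = -44772 + 189 = -44583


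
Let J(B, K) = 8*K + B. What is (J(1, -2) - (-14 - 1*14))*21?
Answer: 273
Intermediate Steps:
J(B, K) = B + 8*K
(J(1, -2) - (-14 - 1*14))*21 = ((1 + 8*(-2)) - (-14 - 1*14))*21 = ((1 - 16) - (-14 - 14))*21 = (-15 - 1*(-28))*21 = (-15 + 28)*21 = 13*21 = 273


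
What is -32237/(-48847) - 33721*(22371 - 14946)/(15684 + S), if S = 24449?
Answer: -12228941158454/1960376651 ≈ -6238.1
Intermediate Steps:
-32237/(-48847) - 33721*(22371 - 14946)/(15684 + S) = -32237/(-48847) - 33721*(22371 - 14946)/(15684 + 24449) = -32237*(-1/48847) - 33721/(40133/7425) = 32237/48847 - 33721/(40133*(1/7425)) = 32237/48847 - 33721/40133/7425 = 32237/48847 - 33721*7425/40133 = 32237/48847 - 250378425/40133 = -12228941158454/1960376651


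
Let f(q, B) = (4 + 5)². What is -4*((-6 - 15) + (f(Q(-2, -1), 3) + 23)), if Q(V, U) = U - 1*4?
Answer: -332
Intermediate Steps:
Q(V, U) = -4 + U (Q(V, U) = U - 4 = -4 + U)
f(q, B) = 81 (f(q, B) = 9² = 81)
-4*((-6 - 15) + (f(Q(-2, -1), 3) + 23)) = -4*((-6 - 15) + (81 + 23)) = -4*(-21 + 104) = -4*83 = -332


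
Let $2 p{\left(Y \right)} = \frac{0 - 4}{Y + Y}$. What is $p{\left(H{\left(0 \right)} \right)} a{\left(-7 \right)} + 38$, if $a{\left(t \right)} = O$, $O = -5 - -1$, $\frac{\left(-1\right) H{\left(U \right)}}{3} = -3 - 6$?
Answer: $\frac{1030}{27} \approx 38.148$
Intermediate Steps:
$H{\left(U \right)} = 27$ ($H{\left(U \right)} = - 3 \left(-3 - 6\right) = \left(-3\right) \left(-9\right) = 27$)
$O = -4$ ($O = -5 + 1 = -4$)
$a{\left(t \right)} = -4$
$p{\left(Y \right)} = - \frac{1}{Y}$ ($p{\left(Y \right)} = \frac{\left(0 - 4\right) \frac{1}{Y + Y}}{2} = \frac{\left(-4\right) \frac{1}{2 Y}}{2} = \frac{\left(-2\right) \frac{1}{Y}}{2} = - \frac{1}{Y}$)
$p{\left(H{\left(0 \right)} \right)} a{\left(-7 \right)} + 38 = - \frac{1}{27} \left(-4\right) + 38 = \left(-1\right) \frac{1}{27} \left(-4\right) + 38 = \left(- \frac{1}{27}\right) \left(-4\right) + 38 = \frac{4}{27} + 38 = \frac{1030}{27}$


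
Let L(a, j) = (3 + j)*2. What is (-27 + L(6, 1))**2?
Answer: 361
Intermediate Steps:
L(a, j) = 6 + 2*j
(-27 + L(6, 1))**2 = (-27 + (6 + 2*1))**2 = (-27 + (6 + 2))**2 = (-27 + 8)**2 = (-19)**2 = 361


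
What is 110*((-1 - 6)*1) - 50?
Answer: -820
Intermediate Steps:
110*((-1 - 6)*1) - 50 = 110*(-7*1) - 50 = 110*(-7) - 50 = -770 - 50 = -820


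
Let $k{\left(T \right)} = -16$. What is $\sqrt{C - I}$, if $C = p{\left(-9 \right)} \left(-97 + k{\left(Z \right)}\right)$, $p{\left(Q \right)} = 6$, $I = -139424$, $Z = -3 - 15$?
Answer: $\sqrt{138746} \approx 372.49$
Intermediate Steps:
$Z = -18$ ($Z = -3 - 15 = -18$)
$C = -678$ ($C = 6 \left(-97 - 16\right) = 6 \left(-113\right) = -678$)
$\sqrt{C - I} = \sqrt{-678 - -139424} = \sqrt{-678 + 139424} = \sqrt{138746}$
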